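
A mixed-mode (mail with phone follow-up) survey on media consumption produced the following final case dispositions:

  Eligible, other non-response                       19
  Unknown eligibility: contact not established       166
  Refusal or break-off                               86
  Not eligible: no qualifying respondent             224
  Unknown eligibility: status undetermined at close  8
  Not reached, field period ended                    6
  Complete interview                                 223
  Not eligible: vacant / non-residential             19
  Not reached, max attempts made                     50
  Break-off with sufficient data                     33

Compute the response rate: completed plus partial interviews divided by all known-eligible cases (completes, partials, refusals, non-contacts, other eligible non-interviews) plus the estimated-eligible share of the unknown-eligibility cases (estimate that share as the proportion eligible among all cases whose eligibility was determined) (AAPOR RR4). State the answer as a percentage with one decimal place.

No answer / not reached = 6 + 50 = 56
Undetermined eligibility = 166 + 8 = 174
Out of scope = 224 + 19 = 243
Numerator → 223 + 33 = 256
Eligible (known) → 223 + 33 + 86 + 56 + 19 = 417
e = 417 / (417 + 243) = 417 / 660 = 0.6318
Estimated eligible among unknowns → 0.6318 × 174 = 109.93
Base → 417 + 109.93 = 526.93
RR4 = 256 / 526.93 = 0.4858

48.6%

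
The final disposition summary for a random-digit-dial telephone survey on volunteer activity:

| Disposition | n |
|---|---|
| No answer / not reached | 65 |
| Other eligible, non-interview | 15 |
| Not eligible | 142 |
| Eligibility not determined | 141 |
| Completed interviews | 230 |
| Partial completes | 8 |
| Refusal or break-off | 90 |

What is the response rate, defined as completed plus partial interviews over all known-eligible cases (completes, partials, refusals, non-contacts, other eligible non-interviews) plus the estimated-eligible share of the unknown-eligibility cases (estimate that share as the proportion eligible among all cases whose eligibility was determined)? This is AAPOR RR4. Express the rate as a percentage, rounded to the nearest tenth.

46.4%

Num = 230 + 8 = 238
Determined eligible = 230 + 8 + 90 + 65 + 15 = 408
e = 408 / (408 + 142) = 408 / 550 = 0.7418
Estimated eligible among unknowns = 0.7418 × 141 = 104.59
Denominator = 408 + 104.59 = 512.59
RR4 = 238 / 512.59 = 0.4643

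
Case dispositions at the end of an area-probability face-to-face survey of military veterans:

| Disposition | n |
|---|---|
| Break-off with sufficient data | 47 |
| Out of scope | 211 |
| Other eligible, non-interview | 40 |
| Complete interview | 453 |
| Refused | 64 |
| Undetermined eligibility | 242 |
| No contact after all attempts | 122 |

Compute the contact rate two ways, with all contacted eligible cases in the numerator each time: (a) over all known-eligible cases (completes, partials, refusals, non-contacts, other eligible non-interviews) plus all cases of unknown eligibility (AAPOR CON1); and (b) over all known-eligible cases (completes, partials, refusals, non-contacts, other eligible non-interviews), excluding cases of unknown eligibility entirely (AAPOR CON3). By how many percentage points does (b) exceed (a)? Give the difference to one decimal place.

20.8

Numerator → 453 + 47 + 64 + 40 = 604
Base → 453 + 47 + 64 + 122 + 40 + 242 = 968
CON1 = 604 / 968 = 0.6240
Base → 453 + 47 + 64 + 122 + 40 = 726
CON3 = 604 / 726 = 0.8320
Difference = 83.20 − 62.40 = 20.80 percentage points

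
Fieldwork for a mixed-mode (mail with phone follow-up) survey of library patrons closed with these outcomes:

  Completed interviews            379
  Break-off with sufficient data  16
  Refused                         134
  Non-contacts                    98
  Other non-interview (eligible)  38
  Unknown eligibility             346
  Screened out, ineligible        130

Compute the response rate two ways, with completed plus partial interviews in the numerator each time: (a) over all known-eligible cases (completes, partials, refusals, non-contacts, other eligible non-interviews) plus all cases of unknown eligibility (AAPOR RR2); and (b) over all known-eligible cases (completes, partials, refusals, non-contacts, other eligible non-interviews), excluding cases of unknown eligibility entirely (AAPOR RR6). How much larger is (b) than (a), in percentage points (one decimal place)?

20.3

Top: 379 + 16 = 395
Denominator: 379 + 16 + 134 + 98 + 38 + 346 = 1011
RR2 = 395 / 1011 = 0.3907
Denominator: 379 + 16 + 134 + 98 + 38 = 665
RR6 = 395 / 665 = 0.5940
Difference = 59.40 − 39.07 = 20.33 percentage points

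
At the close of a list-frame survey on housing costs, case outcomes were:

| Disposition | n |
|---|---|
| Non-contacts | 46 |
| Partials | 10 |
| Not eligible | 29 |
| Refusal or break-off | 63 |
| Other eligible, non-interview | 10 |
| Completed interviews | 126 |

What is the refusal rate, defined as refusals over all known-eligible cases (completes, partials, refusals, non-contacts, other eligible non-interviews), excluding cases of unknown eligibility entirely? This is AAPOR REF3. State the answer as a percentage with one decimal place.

24.7%

Top → 63
Denominator → 126 + 10 + 63 + 46 + 10 = 255
REF3 = 63 / 255 = 0.2471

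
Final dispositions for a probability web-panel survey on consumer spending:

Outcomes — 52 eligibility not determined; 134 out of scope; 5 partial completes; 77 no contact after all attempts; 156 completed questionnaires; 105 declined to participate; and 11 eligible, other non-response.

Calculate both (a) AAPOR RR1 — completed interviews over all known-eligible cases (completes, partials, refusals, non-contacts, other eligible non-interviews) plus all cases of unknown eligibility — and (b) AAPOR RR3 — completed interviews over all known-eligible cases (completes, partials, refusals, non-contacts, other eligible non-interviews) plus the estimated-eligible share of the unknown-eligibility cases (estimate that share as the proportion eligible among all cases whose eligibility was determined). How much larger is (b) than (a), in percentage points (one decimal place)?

1.4

Num: 156
Base: 156 + 5 + 105 + 77 + 11 + 52 = 406
RR1 = 156 / 406 = 0.3842
Determined eligible: 156 + 5 + 105 + 77 + 11 = 354
e = 354 / (354 + 134) = 354 / 488 = 0.7254
e × U: 0.7254 × 52 = 37.72
Base: 354 + 37.72 = 391.72
RR3 = 156 / 391.72 = 0.3982
Difference = 39.82 − 38.42 = 1.40 percentage points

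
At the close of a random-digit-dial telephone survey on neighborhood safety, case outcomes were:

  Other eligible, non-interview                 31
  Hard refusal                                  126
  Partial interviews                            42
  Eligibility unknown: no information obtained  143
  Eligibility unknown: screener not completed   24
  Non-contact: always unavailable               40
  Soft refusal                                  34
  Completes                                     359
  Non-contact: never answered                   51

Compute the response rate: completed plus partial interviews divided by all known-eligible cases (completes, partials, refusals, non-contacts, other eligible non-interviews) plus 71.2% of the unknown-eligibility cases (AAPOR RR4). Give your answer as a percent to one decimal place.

Declined to participate = 126 + 34 = 160
Non-contacts = 51 + 40 = 91
Eligibility not determined = 24 + 143 = 167
Num = 359 + 42 = 401
Known eligible = 359 + 42 + 160 + 91 + 31 = 683
Estimated eligible among unknowns = 0.7120 × 167 = 118.90
Denom = 683 + 118.90 = 801.90
RR4 = 401 / 801.90 = 0.5001

50.0%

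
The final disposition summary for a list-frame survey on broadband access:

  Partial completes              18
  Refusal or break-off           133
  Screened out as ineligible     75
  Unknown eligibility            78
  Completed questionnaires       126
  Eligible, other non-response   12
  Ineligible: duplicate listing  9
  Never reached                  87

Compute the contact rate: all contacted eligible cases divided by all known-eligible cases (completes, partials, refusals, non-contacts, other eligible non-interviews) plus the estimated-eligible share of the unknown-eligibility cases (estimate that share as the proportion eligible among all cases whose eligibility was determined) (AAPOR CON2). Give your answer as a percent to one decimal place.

65.7%

Not eligible = 75 + 9 = 84
Num: 126 + 18 + 133 + 12 = 289
Determined eligible: 126 + 18 + 133 + 87 + 12 = 376
e = 376 / (376 + 84) = 376 / 460 = 0.8174
e × U: 0.8174 × 78 = 63.76
Denominator: 376 + 63.76 = 439.76
CON2 = 289 / 439.76 = 0.6572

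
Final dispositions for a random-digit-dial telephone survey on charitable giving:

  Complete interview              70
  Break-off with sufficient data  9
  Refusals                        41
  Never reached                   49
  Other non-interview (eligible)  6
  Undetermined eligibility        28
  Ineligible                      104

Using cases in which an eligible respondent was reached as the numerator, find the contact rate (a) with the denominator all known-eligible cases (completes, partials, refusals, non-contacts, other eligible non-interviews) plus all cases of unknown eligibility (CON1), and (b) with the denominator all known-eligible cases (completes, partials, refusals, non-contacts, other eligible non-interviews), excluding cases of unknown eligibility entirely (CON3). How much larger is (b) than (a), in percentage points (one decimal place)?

9.9

Top → 70 + 9 + 41 + 6 = 126
Denom → 70 + 9 + 41 + 49 + 6 + 28 = 203
CON1 = 126 / 203 = 0.6207
Denom → 70 + 9 + 41 + 49 + 6 = 175
CON3 = 126 / 175 = 0.7200
Difference = 72.00 − 62.07 = 9.93 percentage points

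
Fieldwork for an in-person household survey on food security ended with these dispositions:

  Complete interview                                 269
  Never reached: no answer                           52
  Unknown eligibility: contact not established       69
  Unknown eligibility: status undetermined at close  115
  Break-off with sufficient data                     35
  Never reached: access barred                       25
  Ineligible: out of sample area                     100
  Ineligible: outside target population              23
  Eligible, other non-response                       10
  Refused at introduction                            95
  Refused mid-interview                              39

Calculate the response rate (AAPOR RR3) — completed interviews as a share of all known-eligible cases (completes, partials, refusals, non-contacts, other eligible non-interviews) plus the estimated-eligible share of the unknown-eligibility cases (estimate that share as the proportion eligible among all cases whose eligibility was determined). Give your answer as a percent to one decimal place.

39.9%

Refusals = 95 + 39 = 134
Never reached = 52 + 25 = 77
Unknown eligibility = 69 + 115 = 184
Out of scope = 23 + 100 = 123
Num: 269
Known eligible: 269 + 35 + 134 + 77 + 10 = 525
e = 525 / (525 + 123) = 525 / 648 = 0.8102
e × U: 0.8102 × 184 = 149.08
Denom: 525 + 149.08 = 674.08
RR3 = 269 / 674.08 = 0.3991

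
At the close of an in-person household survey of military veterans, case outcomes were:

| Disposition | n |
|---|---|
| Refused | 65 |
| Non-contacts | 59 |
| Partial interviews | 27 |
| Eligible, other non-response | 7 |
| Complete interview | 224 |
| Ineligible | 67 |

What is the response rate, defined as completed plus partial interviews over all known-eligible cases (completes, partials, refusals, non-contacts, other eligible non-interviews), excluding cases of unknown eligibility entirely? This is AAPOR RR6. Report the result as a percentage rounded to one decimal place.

65.7%

Top: 224 + 27 = 251
Denominator: 224 + 27 + 65 + 59 + 7 = 382
RR6 = 251 / 382 = 0.6571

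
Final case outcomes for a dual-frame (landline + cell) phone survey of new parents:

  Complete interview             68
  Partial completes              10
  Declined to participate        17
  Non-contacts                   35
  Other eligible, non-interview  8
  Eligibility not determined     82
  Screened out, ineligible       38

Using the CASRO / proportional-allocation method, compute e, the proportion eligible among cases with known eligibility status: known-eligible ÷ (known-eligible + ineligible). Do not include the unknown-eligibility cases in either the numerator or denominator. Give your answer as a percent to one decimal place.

Known eligible: 68 + 10 + 17 + 35 + 8 = 138
e = 138 / (138 + 38) = 138 / 176 = 0.7841

78.4%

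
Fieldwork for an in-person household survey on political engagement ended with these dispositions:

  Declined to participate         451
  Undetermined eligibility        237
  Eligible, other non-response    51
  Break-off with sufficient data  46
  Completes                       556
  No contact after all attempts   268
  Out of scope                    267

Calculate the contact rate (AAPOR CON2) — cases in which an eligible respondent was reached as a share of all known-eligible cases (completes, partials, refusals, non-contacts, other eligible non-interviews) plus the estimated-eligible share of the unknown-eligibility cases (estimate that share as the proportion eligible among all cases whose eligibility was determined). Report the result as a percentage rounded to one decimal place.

Top = 556 + 46 + 451 + 51 = 1104
Eligible (known) = 556 + 46 + 451 + 268 + 51 = 1372
e = 1372 / (1372 + 267) = 1372 / 1639 = 0.8371
e × U = 0.8371 × 237 = 198.39
Base = 1372 + 198.39 = 1570.39
CON2 = 1104 / 1570.39 = 0.7030

70.3%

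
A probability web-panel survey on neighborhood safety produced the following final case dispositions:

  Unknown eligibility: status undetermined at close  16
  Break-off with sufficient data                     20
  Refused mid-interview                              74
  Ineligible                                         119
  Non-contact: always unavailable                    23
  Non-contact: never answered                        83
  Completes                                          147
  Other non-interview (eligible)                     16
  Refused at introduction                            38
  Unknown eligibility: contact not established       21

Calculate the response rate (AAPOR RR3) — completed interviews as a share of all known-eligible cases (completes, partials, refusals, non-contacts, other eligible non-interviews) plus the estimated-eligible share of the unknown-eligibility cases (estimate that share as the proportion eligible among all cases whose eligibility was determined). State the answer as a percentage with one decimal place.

Refused = 38 + 74 = 112
No answer / not reached = 83 + 23 = 106
Eligibility not determined = 21 + 16 = 37
Top → 147
Determined eligible → 147 + 20 + 112 + 106 + 16 = 401
e = 401 / (401 + 119) = 401 / 520 = 0.7712
Estimated eligible among unknowns → 0.7712 × 37 = 28.53
Denom → 401 + 28.53 = 429.53
RR3 = 147 / 429.53 = 0.3422

34.2%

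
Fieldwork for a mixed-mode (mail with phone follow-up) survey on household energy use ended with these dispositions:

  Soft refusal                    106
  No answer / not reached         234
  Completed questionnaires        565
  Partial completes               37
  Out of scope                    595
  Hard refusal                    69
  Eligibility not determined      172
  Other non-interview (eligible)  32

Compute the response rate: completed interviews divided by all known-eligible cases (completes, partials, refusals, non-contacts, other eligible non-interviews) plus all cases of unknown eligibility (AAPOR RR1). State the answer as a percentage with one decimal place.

46.5%

Declined to participate = 69 + 106 = 175
Top → 565
Denom → 565 + 37 + 175 + 234 + 32 + 172 = 1215
RR1 = 565 / 1215 = 0.4650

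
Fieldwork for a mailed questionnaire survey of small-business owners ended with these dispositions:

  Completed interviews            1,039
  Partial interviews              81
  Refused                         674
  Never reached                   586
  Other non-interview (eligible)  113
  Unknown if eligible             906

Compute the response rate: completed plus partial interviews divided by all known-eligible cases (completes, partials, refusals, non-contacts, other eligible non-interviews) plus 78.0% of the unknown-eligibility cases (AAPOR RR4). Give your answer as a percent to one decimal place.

35.0%

Numerator: 1039 + 81 = 1120
Determined eligible: 1039 + 81 + 674 + 586 + 113 = 2493
e × U: 0.7800 × 906 = 706.68
Denom: 2493 + 706.68 = 3199.68
RR4 = 1120 / 3199.68 = 0.3500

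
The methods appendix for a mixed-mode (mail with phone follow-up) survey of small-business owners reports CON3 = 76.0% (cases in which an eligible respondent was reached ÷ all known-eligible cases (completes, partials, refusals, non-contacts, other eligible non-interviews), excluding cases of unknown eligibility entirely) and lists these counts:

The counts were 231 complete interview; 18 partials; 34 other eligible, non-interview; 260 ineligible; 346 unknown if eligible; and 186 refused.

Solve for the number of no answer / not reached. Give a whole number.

Numerator: 231 + 18 + 186 + 34 = 469
CON3 = 469 / D = 0.760
D = 469 / 0.760 = 617.1
Other denominator terms total 469
no answer / not reached = 617.1 − 469 ≈ 148

148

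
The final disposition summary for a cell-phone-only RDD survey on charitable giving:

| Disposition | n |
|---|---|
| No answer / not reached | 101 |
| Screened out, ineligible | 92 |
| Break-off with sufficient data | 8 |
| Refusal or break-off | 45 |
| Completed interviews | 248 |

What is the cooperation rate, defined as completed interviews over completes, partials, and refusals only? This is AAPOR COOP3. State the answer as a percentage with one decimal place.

82.4%

Num = 248
Denominator = 248 + 8 + 45 = 301
COOP3 = 248 / 301 = 0.8239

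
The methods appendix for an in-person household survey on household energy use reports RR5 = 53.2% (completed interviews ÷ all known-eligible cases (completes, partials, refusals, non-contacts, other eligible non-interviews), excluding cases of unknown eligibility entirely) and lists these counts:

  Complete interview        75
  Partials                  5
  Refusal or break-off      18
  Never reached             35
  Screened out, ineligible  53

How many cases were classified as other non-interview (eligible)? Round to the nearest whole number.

RR5 = 75 / D = 0.532
D = 75 / 0.532 = 141.0
Other denominator terms total 133
other non-interview (eligible) = 141.0 − 133 ≈ 8

8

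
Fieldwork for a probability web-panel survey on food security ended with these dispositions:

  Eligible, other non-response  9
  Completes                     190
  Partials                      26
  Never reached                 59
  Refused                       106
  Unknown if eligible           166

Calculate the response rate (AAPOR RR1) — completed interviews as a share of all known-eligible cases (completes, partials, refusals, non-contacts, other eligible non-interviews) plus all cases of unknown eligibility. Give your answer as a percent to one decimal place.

Numerator: 190
Denominator: 190 + 26 + 106 + 59 + 9 + 166 = 556
RR1 = 190 / 556 = 0.3417

34.2%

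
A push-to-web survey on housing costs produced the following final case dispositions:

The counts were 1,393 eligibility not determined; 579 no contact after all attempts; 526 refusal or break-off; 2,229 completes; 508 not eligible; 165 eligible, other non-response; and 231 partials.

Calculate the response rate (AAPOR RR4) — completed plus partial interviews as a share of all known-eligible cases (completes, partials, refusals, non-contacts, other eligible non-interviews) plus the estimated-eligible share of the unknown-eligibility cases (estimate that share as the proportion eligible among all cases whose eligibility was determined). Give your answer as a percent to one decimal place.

49.6%

Numerator: 2229 + 231 = 2460
Eligible (known): 2229 + 231 + 526 + 579 + 165 = 3730
e = 3730 / (3730 + 508) = 3730 / 4238 = 0.8801
e × U: 0.8801 × 1393 = 1225.98
Base: 3730 + 1225.98 = 4955.98
RR4 = 2460 / 4955.98 = 0.4964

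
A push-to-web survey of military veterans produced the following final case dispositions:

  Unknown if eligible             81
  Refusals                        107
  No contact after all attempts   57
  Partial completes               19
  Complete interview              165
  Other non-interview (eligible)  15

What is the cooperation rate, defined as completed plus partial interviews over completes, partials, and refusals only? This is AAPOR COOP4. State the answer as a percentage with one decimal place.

Top = 165 + 19 = 184
Base = 165 + 19 + 107 = 291
COOP4 = 184 / 291 = 0.6323

63.2%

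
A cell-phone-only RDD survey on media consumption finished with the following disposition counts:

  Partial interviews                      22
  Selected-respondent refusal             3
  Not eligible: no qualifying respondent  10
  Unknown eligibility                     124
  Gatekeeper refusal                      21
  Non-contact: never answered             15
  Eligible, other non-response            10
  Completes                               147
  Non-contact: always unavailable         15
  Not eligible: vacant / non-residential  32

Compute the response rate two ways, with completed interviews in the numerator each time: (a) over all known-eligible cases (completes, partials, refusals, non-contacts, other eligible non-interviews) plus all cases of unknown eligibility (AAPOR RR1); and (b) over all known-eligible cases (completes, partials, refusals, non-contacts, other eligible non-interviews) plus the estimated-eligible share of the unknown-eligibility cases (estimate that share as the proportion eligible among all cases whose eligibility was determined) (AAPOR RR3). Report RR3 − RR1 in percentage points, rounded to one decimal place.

2.3

Refused = 21 + 3 = 24
No contact after all attempts = 15 + 15 = 30
Ineligible = 10 + 32 = 42
Top = 147
Denom = 147 + 22 + 24 + 30 + 10 + 124 = 357
RR1 = 147 / 357 = 0.4118
Determined eligible = 147 + 22 + 24 + 30 + 10 = 233
e = 233 / (233 + 42) = 233 / 275 = 0.8473
Estimated eligible among unknowns = 0.8473 × 124 = 105.07
Denom = 233 + 105.07 = 338.07
RR3 = 147 / 338.07 = 0.4348
Difference = 43.48 − 41.18 = 2.30 percentage points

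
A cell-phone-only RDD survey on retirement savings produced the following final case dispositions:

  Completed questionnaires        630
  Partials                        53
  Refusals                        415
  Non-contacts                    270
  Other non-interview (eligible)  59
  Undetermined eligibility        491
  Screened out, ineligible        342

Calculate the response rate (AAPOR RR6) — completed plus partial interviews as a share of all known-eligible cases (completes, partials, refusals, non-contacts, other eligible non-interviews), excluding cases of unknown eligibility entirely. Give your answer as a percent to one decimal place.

Top: 630 + 53 = 683
Denom: 630 + 53 + 415 + 270 + 59 = 1427
RR6 = 683 / 1427 = 0.4786

47.9%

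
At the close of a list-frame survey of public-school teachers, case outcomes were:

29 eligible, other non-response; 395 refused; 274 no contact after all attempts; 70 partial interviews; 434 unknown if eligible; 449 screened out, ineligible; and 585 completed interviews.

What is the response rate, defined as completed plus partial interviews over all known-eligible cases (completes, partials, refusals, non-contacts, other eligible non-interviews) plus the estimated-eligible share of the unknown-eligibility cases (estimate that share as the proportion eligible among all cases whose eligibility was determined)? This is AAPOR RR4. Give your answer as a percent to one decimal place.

Numerator → 585 + 70 = 655
Eligible (known) → 585 + 70 + 395 + 274 + 29 = 1353
e = 1353 / (1353 + 449) = 1353 / 1802 = 0.7508
Estimated eligible among unknowns → 0.7508 × 434 = 325.85
Base → 1353 + 325.85 = 1678.85
RR4 = 655 / 1678.85 = 0.3901

39.0%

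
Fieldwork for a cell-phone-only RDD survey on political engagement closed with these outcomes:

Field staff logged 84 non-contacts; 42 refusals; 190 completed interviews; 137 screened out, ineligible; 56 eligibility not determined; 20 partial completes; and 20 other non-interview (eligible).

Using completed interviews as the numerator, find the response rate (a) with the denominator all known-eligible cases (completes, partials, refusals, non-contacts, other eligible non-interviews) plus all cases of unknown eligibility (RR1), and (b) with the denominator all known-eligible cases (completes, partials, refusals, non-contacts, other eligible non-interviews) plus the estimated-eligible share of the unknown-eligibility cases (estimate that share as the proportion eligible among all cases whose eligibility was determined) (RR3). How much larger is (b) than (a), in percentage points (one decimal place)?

Num: 190
Denom: 190 + 20 + 42 + 84 + 20 + 56 = 412
RR1 = 190 / 412 = 0.4612
Eligible (known): 190 + 20 + 42 + 84 + 20 = 356
e = 356 / (356 + 137) = 356 / 493 = 0.7221
Eligible share of unknowns: 0.7221 × 56 = 40.44
Denom: 356 + 40.44 = 396.44
RR3 = 190 / 396.44 = 0.4793
Difference = 47.93 − 46.12 = 1.81 percentage points

1.8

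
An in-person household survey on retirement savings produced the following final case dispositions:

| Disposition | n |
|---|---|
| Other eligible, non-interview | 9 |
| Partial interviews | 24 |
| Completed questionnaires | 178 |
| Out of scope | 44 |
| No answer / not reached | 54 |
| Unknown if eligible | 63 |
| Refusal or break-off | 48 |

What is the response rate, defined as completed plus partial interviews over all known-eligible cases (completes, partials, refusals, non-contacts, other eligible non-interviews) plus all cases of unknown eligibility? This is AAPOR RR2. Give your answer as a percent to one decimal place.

Num: 178 + 24 = 202
Denom: 178 + 24 + 48 + 54 + 9 + 63 = 376
RR2 = 202 / 376 = 0.5372

53.7%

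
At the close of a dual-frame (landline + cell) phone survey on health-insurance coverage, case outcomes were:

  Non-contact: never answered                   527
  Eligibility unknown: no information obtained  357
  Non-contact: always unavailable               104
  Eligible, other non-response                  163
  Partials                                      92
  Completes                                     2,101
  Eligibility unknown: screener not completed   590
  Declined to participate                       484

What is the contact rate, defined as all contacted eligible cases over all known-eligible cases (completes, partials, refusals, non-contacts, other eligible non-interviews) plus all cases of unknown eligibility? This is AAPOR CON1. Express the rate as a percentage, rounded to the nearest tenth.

Non-contacts = 527 + 104 = 631
Unknown eligibility = 590 + 357 = 947
Top = 2101 + 92 + 484 + 163 = 2840
Base = 2101 + 92 + 484 + 631 + 163 + 947 = 4418
CON1 = 2840 / 4418 = 0.6428

64.3%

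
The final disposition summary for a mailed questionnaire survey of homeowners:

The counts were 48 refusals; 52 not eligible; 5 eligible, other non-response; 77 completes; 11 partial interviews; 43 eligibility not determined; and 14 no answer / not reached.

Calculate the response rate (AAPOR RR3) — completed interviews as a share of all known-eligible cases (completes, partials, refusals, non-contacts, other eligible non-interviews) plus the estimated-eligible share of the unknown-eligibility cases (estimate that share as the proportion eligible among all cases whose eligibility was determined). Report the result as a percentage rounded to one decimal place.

Num: 77
Determined eligible: 77 + 11 + 48 + 14 + 5 = 155
e = 155 / (155 + 52) = 155 / 207 = 0.7488
Eligible share of unknowns: 0.7488 × 43 = 32.20
Denominator: 155 + 32.20 = 187.20
RR3 = 77 / 187.20 = 0.4113

41.1%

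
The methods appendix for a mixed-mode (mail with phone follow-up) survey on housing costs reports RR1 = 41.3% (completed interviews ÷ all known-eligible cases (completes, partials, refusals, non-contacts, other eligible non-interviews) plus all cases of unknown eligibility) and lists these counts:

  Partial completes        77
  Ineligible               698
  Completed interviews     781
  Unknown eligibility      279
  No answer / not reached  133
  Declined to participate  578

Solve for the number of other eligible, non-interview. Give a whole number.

RR1 = 781 / D = 0.413
D = 781 / 0.413 = 1891.0
Other denominator terms total 1848
other eligible, non-interview = 1891.0 − 1848 ≈ 43

43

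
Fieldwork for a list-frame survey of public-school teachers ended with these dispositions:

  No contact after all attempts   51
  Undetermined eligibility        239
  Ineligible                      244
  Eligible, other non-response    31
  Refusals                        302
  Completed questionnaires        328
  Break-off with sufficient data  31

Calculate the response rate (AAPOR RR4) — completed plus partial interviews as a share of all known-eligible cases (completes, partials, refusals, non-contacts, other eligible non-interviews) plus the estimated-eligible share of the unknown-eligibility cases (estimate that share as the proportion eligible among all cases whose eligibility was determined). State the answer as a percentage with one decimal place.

38.9%

Top → 328 + 31 = 359
Determined eligible → 328 + 31 + 302 + 51 + 31 = 743
e = 743 / (743 + 244) = 743 / 987 = 0.7528
e × U → 0.7528 × 239 = 179.92
Denominator → 743 + 179.92 = 922.92
RR4 = 359 / 922.92 = 0.3890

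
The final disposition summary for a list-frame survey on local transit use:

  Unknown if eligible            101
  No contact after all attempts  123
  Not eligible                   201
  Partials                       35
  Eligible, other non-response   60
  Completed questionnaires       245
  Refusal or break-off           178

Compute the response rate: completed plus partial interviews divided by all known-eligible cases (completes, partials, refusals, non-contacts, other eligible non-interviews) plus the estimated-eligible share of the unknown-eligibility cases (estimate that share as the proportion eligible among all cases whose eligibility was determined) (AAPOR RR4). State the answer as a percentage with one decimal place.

39.0%

Top = 245 + 35 = 280
Known eligible = 245 + 35 + 178 + 123 + 60 = 641
e = 641 / (641 + 201) = 641 / 842 = 0.7613
Estimated eligible among unknowns = 0.7613 × 101 = 76.89
Base = 641 + 76.89 = 717.89
RR4 = 280 / 717.89 = 0.3900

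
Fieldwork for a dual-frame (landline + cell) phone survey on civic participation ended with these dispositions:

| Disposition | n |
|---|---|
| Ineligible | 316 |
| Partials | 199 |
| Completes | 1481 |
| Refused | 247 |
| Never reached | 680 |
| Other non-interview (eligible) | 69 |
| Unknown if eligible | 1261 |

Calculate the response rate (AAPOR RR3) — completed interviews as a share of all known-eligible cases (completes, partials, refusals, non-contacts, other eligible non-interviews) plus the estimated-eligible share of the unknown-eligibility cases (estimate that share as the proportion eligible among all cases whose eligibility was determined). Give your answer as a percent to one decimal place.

Top → 1481
Determined eligible → 1481 + 199 + 247 + 680 + 69 = 2676
e = 2676 / (2676 + 316) = 2676 / 2992 = 0.8944
e × U → 0.8944 × 1261 = 1127.84
Denom → 2676 + 1127.84 = 3803.84
RR3 = 1481 / 3803.84 = 0.3893

38.9%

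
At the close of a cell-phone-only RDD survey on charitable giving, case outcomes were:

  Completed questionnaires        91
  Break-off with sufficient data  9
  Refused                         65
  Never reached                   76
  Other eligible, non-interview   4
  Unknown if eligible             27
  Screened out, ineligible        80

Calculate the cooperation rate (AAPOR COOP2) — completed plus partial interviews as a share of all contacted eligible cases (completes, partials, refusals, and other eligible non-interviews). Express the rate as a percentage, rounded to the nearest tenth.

Numerator = 91 + 9 = 100
Denominator = 91 + 9 + 65 + 4 = 169
COOP2 = 100 / 169 = 0.5917

59.2%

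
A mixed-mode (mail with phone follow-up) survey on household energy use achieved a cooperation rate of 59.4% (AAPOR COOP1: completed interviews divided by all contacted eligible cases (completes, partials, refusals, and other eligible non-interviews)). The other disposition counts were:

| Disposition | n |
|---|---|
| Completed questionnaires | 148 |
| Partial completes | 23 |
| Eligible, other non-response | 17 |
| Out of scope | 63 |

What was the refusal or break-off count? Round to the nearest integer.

61

COOP1 = 148 / D = 0.594
D = 148 / 0.594 = 249.2
Other denominator terms total 188
refusal or break-off = 249.2 − 188 ≈ 61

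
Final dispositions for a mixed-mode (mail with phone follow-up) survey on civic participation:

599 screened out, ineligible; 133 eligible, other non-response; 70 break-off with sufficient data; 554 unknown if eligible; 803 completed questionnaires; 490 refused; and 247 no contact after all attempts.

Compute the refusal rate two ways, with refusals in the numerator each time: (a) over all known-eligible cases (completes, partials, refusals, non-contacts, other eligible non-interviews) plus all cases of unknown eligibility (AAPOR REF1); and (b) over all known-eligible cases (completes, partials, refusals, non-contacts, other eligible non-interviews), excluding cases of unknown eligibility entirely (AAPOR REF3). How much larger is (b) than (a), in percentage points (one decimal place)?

6.8

Top: 490
Denom: 803 + 70 + 490 + 247 + 133 + 554 = 2297
REF1 = 490 / 2297 = 0.2133
Denom: 803 + 70 + 490 + 247 + 133 = 1743
REF3 = 490 / 1743 = 0.2811
Difference = 28.11 − 21.33 = 6.78 percentage points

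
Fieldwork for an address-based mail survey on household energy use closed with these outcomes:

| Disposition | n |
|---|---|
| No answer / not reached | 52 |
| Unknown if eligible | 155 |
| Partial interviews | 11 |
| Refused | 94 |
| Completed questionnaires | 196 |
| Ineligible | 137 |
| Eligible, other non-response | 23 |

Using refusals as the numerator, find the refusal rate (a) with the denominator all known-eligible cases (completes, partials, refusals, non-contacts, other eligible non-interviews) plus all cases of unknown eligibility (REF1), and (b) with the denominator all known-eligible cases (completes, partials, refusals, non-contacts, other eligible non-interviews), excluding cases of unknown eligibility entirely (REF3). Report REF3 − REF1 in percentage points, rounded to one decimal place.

Numerator = 94
Base = 196 + 11 + 94 + 52 + 23 + 155 = 531
REF1 = 94 / 531 = 0.1770
Base = 196 + 11 + 94 + 52 + 23 = 376
REF3 = 94 / 376 = 0.2500
Difference = 25.00 − 17.70 = 7.30 percentage points

7.3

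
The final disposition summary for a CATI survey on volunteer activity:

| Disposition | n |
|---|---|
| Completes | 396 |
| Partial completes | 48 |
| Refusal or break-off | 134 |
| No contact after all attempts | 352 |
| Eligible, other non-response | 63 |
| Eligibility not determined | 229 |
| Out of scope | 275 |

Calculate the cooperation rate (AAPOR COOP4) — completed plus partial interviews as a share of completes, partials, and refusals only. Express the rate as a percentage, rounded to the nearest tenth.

76.8%

Num: 396 + 48 = 444
Denom: 396 + 48 + 134 = 578
COOP4 = 444 / 578 = 0.7682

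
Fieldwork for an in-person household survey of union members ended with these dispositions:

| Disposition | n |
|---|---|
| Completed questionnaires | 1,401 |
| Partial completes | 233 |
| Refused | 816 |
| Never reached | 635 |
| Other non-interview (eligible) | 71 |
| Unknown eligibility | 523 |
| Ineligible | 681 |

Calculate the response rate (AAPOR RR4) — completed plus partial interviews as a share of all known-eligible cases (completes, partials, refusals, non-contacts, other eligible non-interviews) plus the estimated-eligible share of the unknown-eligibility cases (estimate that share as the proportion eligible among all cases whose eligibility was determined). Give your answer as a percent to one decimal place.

45.6%

Num → 1401 + 233 = 1634
Determined eligible → 1401 + 233 + 816 + 635 + 71 = 3156
e = 3156 / (3156 + 681) = 3156 / 3837 = 0.8225
Eligible share of unknowns → 0.8225 × 523 = 430.17
Denom → 3156 + 430.17 = 3586.17
RR4 = 1634 / 3586.17 = 0.4556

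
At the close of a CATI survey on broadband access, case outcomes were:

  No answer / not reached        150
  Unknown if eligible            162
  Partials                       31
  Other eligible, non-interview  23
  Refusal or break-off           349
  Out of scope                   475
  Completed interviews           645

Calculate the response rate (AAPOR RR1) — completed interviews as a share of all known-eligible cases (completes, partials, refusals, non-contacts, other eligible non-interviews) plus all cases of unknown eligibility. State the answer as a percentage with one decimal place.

47.4%

Num: 645
Denom: 645 + 31 + 349 + 150 + 23 + 162 = 1360
RR1 = 645 / 1360 = 0.4743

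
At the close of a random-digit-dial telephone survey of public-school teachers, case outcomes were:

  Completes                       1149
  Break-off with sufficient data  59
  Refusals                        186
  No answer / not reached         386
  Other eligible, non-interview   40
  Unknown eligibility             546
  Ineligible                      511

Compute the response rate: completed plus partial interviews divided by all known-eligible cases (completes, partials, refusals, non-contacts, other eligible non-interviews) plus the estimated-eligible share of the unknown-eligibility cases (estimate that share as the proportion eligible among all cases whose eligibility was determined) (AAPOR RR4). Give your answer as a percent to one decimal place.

53.8%

Top: 1149 + 59 = 1208
Determined eligible: 1149 + 59 + 186 + 386 + 40 = 1820
e = 1820 / (1820 + 511) = 1820 / 2331 = 0.7808
e × U: 0.7808 × 546 = 426.32
Denominator: 1820 + 426.32 = 2246.32
RR4 = 1208 / 2246.32 = 0.5378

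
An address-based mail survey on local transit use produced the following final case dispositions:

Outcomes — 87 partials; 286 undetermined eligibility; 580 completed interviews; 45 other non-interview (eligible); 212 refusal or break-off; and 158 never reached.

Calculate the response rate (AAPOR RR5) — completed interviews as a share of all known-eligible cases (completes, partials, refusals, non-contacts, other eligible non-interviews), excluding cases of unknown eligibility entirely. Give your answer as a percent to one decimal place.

Numerator → 580
Denom → 580 + 87 + 212 + 158 + 45 = 1082
RR5 = 580 / 1082 = 0.5360

53.6%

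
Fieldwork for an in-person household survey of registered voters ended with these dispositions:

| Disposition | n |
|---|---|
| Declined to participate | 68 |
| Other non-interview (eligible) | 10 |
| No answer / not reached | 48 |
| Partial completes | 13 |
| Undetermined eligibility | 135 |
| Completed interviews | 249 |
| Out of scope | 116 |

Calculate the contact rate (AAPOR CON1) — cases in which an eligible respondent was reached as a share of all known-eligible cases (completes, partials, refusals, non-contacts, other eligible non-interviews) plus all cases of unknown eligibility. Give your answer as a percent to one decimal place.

Numerator → 249 + 13 + 68 + 10 = 340
Denom → 249 + 13 + 68 + 48 + 10 + 135 = 523
CON1 = 340 / 523 = 0.6501

65.0%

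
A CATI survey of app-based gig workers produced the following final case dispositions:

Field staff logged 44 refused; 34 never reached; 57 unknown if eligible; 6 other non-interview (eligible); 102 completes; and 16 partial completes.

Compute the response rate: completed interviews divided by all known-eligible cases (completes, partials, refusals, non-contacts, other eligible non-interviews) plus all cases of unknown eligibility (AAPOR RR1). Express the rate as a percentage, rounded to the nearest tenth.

39.4%

Top: 102
Denominator: 102 + 16 + 44 + 34 + 6 + 57 = 259
RR1 = 102 / 259 = 0.3938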